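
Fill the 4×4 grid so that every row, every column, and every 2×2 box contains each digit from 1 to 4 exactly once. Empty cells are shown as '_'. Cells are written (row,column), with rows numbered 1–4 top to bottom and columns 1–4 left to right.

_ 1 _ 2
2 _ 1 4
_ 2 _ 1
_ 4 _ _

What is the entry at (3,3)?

4

(1,3) = 3: row 1 has {1,2}; col 3 has {1}; box has {1,2,4} → only 3 remains.
(2,2) = 3: row 2 has {1,2,4}; col 2 has {1,2,4}; box has {1,2} → only 3 remains.
(3,1) = 3: row 3 has {1,2}; col 1 has {2}; box has {2,4} → only 3 remains.
(3,3) = 4: row 3 has {1,2,3}; col 3 has {1,3}; box has {1} → only 4 remains.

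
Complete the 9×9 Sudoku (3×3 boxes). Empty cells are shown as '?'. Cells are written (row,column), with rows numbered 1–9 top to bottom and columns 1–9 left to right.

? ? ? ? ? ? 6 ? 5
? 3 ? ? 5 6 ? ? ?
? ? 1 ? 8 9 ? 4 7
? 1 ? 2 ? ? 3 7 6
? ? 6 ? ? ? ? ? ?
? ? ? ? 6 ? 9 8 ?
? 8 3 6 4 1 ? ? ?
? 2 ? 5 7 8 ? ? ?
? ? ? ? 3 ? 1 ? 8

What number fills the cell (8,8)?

6

(3,4) = 3: row 3 has {1,4,7,8,9}; col 4 has {2,5,6}; box has {5,6,8,9} → only 3 remains.
(3,7) = 2: row 3 has {1,3,4,7,8,9}; col 7 has {1,3,6,9}; box has {4,5,6,7} → only 2 remains.
(4,5) = 9: row 4 has {1,2,3,6,7}; col 5 has {3,4,5,6,7,8}; box has {2,6} → only 9 remains.
(5,5) = 1: row 5 has {6}; col 5 has {3,4,5,6,7,8,9}; box has {2,6,9} → only 1 remains.
(8,7) = 4: row 8 has {2,5,7,8}; col 7 has {1,2,3,6,9}; box has {1,8} → only 4 remains.
(9,4) = 9: row 9 has {1,3,8}; col 4 has {2,3,5,6}; box has {1,3,4,5,6,7,8} → only 9 remains.
(9,6) = 2: row 9 has {1,3,8,9}; col 6 has {1,6,8,9}; box has {1,3,4,5,6,7,8,9} → only 2 remains.
(1,5) = 2: row 1 has {5,6}; col 5 has {1,3,4,5,6,7,8,9}; box has {3,5,6,8,9} → only 2 remains.
(2,7) = 8: row 2 has {3,5,6}; col 7 has {1,2,3,4,6,9}; box has {2,4,5,6,7} → only 8 remains.
(5,7) = 5: row 5 has {1,6}; col 7 has {1,2,3,4,6,8,9}; box has {3,6,7,8,9} → only 5 remains.
(5,8) = 2: row 5 has {1,5,6}; col 8 has {4,7,8}; box has {3,5,6,7,8,9} → only 2 remains.
(5,9) = 4: row 5 has {1,2,5,6}; col 9 has {5,6,7,8}; box has {2,3,5,6,7,8,9} → only 4 remains.
(6,9) = 1: row 6 has {6,8,9}; col 9 has {4,5,6,7,8}; box has {2,3,4,5,6,7,8,9} → only 1 remains.
(7,7) = 7: row 7 has {1,3,4,6,8}; col 7 has {1,2,3,4,5,6,8,9}; box has {1,4,8} → only 7 remains.
(8,3) = 9: row 8 has {2,4,5,7,8}; col 3 has {1,3,6}; box has {2,3,8} → only 9 remains.
(8,9) = 3: row 8 has {2,4,5,7,8,9}; col 9 has {1,4,5,6,7,8}; box has {1,4,7,8} → only 3 remains.
(2,9) = 9: row 2 has {3,5,6,8}; col 9 has {1,3,4,5,6,7,8}; box has {2,4,5,6,7,8} → only 9 remains.
(7,1) = 5: row 7 has {1,3,4,6,7,8}; col 1 has {}; box has {2,3,8,9} → only 5 remains.
(7,8) = 9: row 7 has {1,3,4,5,6,7,8}; col 8 has {2,4,7,8}; box has {1,3,4,7,8} → only 9 remains.
(7,9) = 2: row 7 has {1,3,4,5,6,7,8,9}; col 9 has {1,3,4,5,6,7,8,9}; box has {1,3,4,7,8,9} → only 2 remains.
(8,8) = 6: row 8 has {2,3,4,5,7,8,9}; col 8 has {2,4,7,8,9}; box has {1,2,3,4,7,8,9} → only 6 remains.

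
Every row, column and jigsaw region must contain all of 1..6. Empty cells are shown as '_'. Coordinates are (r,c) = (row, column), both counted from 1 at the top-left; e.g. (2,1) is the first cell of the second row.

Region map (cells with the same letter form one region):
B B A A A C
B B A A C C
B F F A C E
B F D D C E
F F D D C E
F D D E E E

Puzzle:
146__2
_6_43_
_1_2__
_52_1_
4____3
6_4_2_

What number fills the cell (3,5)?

4

(1,5) = 5 (sole candidate).
(2,3) = 1 (sole candidate).
(2,6) = 5 (sole candidate).
(3,3) = 3 (sole candidate).
(4,1) = 3 (sole candidate).
(4,4) = 6 (sole candidate).
(4,6) = 4 (sole candidate).
(5,2) = 2 (sole candidate).
(5,3) = 5 (sole candidate).
(5,4) = 1 (sole candidate).
(5,5) = 6 (sole candidate).
(6,2) = 3 (sole candidate).
(6,4) = 5 (sole candidate).
(6,6) = 1 (sole candidate).
(1,4) = 3 (sole candidate).
(2,1) = 2 (sole candidate).
(3,1) = 5 (sole candidate).
(3,5) = 4: row 3 has {1,2,3,5}; col 5 has {1,2,3,5,6}; region has {1,2,3,5,6} → only 4 remains.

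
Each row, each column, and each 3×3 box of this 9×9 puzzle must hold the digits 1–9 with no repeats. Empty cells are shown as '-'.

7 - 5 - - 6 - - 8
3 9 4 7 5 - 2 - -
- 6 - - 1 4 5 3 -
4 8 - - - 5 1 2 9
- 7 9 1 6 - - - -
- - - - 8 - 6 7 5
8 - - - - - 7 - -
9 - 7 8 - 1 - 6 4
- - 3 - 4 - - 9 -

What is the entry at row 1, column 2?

1

row 2, column 6 = 8: row 2 has {2,3,4,5,7,9}; col 6 has {1,4,5,6}; box has {1,4,5,6,7} → only 8 remains.
row 2, column 8 = 1: row 2 has {2,3,4,5,7,8,9}; col 8 has {2,3,6,7,9}; box has {2,3,5,8} → only 1 remains.
row 2, column 9 = 6: row 2 has {1,2,3,4,5,7,8,9}; col 9 has {4,5,8,9}; box has {1,2,3,5,8} → only 6 remains.
row 3, column 1 = 2: row 3 has {1,3,4,5,6}; col 1 has {3,4,7,8,9}; box has {3,4,5,6,7,9} → only 2 remains.
row 3, column 3 = 8: row 3 has {1,2,3,4,5,6}; col 3 has {3,4,5,7,9}; box has {2,3,4,5,6,7,9} → only 8 remains.
row 3, column 4 = 9: row 3 has {1,2,3,4,5,6,8}; col 4 has {1,7,8}; box has {1,4,5,6,7,8} → only 9 remains.
row 3, column 9 = 7: row 3 has {1,2,3,4,5,6,8,9}; col 9 has {4,5,6,8,9}; box has {1,2,3,5,6,8} → only 7 remains.
row 4, column 3 = 6: row 4 has {1,2,4,5,8,9}; col 3 has {3,4,5,7,8,9}; box has {4,7,8,9} → only 6 remains.
row 4, column 4 = 3: row 4 has {1,2,4,5,6,8,9}; col 4 has {1,7,8,9}; box has {1,5,6,8} → only 3 remains.
row 4, column 5 = 7: row 4 has {1,2,3,4,5,6,8,9}; col 5 has {1,4,5,6,8}; box has {1,3,5,6,8} → only 7 remains.
row 5, column 1 = 5: row 5 has {1,6,7,9}; col 1 has {2,3,4,7,8,9}; box has {4,6,7,8,9} → only 5 remains.
row 5, column 6 = 2: row 5 has {1,5,6,7,9}; col 6 has {1,4,5,6,8}; box has {1,3,5,6,7,8} → only 2 remains.
row 5, column 9 = 3: row 5 has {1,2,5,6,7,9}; col 9 has {4,5,6,7,8,9}; box has {1,2,5,6,7,9} → only 3 remains.
row 6, column 1 = 1: row 6 has {5,6,7,8}; col 1 has {2,3,4,5,7,8,9}; box has {4,5,6,7,8,9} → only 1 remains.
row 6, column 3 = 2: row 6 has {1,5,6,7,8}; col 3 has {3,4,5,6,7,8,9}; box has {1,4,5,6,7,8,9} → only 2 remains.
row 6, column 4 = 4: row 6 has {1,2,5,6,7,8}; col 4 has {1,3,7,8,9}; box has {1,2,3,5,6,7,8} → only 4 remains.
row 6, column 6 = 9: row 6 has {1,2,4,5,6,7,8}; col 6 has {1,2,4,5,6,8}; box has {1,2,3,4,5,6,7,8} → only 9 remains.
row 7, column 3 = 1: row 7 has {7,8}; col 3 has {2,3,4,5,6,7,8,9}; box has {3,7,8,9} → only 1 remains.
row 7, column 6 = 3: row 7 has {1,7,8}; col 6 has {1,2,4,5,6,8,9}; box has {1,4,8} → only 3 remains.
row 7, column 8 = 5: row 7 has {1,3,7,8}; col 8 has {1,2,3,6,7,9}; box has {4,6,7,9} → only 5 remains.
row 7, column 9 = 2: row 7 has {1,3,5,7,8}; col 9 has {3,4,5,6,7,8,9}; box has {4,5,6,7,9} → only 2 remains.
row 8, column 5 = 2: row 8 has {1,4,6,7,8,9}; col 5 has {1,4,5,6,7,8}; box has {1,3,4,8} → only 2 remains.
row 8, column 7 = 3: row 8 has {1,2,4,6,7,8,9}; col 7 has {1,2,5,6,7}; box has {2,4,5,6,7,9} → only 3 remains.
row 9, column 1 = 6: row 9 has {3,4,9}; col 1 has {1,2,3,4,5,7,8,9}; box has {1,3,7,8,9} → only 6 remains.
row 9, column 4 = 5: row 9 has {3,4,6,9}; col 4 has {1,3,4,7,8,9}; box has {1,2,3,4,8} → only 5 remains.
row 9, column 6 = 7: row 9 has {3,4,5,6,9}; col 6 has {1,2,3,4,5,6,8,9}; box has {1,2,3,4,5,8} → only 7 remains.
row 9, column 7 = 8: row 9 has {3,4,5,6,7,9}; col 7 has {1,2,3,5,6,7}; box has {2,3,4,5,6,7,9} → only 8 remains.
row 9, column 9 = 1: row 9 has {3,4,5,6,7,8,9}; col 9 has {2,3,4,5,6,7,8,9}; box has {2,3,4,5,6,7,8,9} → only 1 remains.
row 1, column 2 = 1: row 1 has {5,6,7,8}; col 2 has {6,7,8,9}; box has {2,3,4,5,6,7,8,9} → only 1 remains.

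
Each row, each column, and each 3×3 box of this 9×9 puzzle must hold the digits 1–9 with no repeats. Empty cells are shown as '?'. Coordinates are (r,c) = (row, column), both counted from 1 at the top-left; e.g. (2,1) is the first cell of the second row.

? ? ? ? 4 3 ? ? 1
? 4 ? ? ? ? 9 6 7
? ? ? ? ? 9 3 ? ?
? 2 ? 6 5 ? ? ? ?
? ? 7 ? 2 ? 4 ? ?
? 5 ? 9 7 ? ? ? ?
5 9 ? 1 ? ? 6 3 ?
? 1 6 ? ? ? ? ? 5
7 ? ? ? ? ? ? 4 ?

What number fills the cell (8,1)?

(7,5) = 8: row 7 has {1,3,5,6,9}; col 5 has {2,4,5,7}; box has {1} → only 8 remains.
(7,9) = 2: row 7 has {1,3,5,6,8,9}; col 9 has {1,5,7}; box has {3,4,5,6} → only 2 remains.
(2,5) = 1: row 2 has {4,6,7,9}; col 5 has {2,4,5,7,8}; box has {3,4,9} → only 1 remains.
(3,5) = 6: row 3 has {3,9}; col 5 has {1,2,4,5,7,8}; box has {1,3,4,9} → only 6 remains.
(7,3) = 4: row 7 has {1,2,3,5,6,8,9}; col 3 has {6,7}; box has {1,5,6,7,9} → only 4 remains.
(7,6) = 7: row 7 has {1,2,3,4,5,6,8,9}; col 6 has {3,9}; box has {1,8} → only 7 remains.
(3,9) = 4: in row 3, 4 can only go here (every other open cell in that row sees a 4).
(5,8) = 5: in row 5, 5 can only go here (every other open cell in that row sees a 5).
(9,7) = 1: in row 9, 1 can only go here (every other open cell in that row sees a 1).
(9,6) = 6: in row 9, 6 can only go here (every other open cell in that row sees a 6).
(9,4) = 5: in row 9, 5 can only go here (every other open cell in that row sees a 5).
(3,3) = 5: in row 3, 5 can only go here (every other open cell in that row sees a 5).
(1,7) = 5: in row 1, 5 can only go here (every other open cell in that row sees a 5).
(2,6) = 5: in row 2, 5 can only go here (every other open cell in that row sees a 5).
(3,1) = 1: in row 3, 1 can only go here (every other open cell in that row sees a 1).
(5,6) = 1: in row 5, 1 can only go here (every other open cell in that row sees a 1).
(9,3) = 2: in row 9, 2 can only go here (every other open cell in that row sees a 2).
(8,4) = 4: in column 4, 4 can only go here (every other open cell in that column sees a 4).
(8,6) = 2: row 8 has {1,4,5,6}; col 6 has {1,3,5,6,7,9}; box has {1,4,5,6,7,8} → only 2 remains.
(5,4) = 3: in column 4, 3 can only go here (every other open cell in that column sees a 3).
(9,2) = 3: in column 2, 3 can only go here (every other open cell in that column sees a 3).
(8,1) = 8: row 8 has {1,2,4,5,6}; col 1 has {1,5,7}; box has {1,2,3,4,5,6,7,9} → only 8 remains.

8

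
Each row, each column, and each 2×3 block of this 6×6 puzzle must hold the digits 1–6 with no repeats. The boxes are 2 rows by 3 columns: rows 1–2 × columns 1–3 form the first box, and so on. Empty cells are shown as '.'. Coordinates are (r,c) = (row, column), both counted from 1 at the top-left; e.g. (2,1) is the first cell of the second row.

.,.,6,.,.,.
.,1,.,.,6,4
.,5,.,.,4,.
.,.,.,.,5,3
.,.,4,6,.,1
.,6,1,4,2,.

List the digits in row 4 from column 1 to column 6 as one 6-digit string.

642153

(4,3) = 2: row 4 has {3,5}; col 3 has {1,4,6}; box has {5} → only 2 remains.
(4,4) = 1: row 4 has {2,3,5}; col 4 has {4,6}; box has {3,4,5} → only 1 remains.
(5,5) = 3: row 5 has {1,4,6}; col 5 has {2,4,5,6}; box has {1,2,4,6} → only 3 remains.
(6,6) = 5: row 6 has {1,2,4,6}; col 6 has {1,3,4}; box has {1,2,3,4,6} → only 5 remains.
(1,5) = 1: row 1 has {6}; col 5 has {2,3,4,5,6}; box has {4,6} → only 1 remains.
(1,6) = 2: row 1 has {1,6}; col 6 has {1,3,4,5}; box has {1,4,6} → only 2 remains.
(3,3) = 3: row 3 has {4,5}; col 3 has {1,2,4,6}; box has {2,5} → only 3 remains.
(3,4) = 2: row 3 has {3,4,5}; col 4 has {1,4,6}; box has {1,3,4,5} → only 2 remains.
(3,6) = 6: row 3 has {2,3,4,5}; col 6 has {1,2,3,4,5}; box has {1,2,3,4,5} → only 6 remains.
(4,2) = 4: row 4 has {1,2,3,5}; col 2 has {1,5,6}; box has {2,3,5} → only 4 remains.
(5,2) = 2: row 5 has {1,3,4,6}; col 2 has {1,4,5,6}; box has {1,4,6} → only 2 remains.
(6,1) = 3: row 6 has {1,2,4,5,6}; col 1 has {}; box has {1,2,4,6} → only 3 remains.
(1,2) = 3: row 1 has {1,2,6}; col 2 has {1,2,4,5,6}; box has {1,6} → only 3 remains.
(1,4) = 5: row 1 has {1,2,3,6}; col 4 has {1,2,4,6}; box has {1,2,4,6} → only 5 remains.
(2,3) = 5: row 2 has {1,4,6}; col 3 has {1,2,3,4,6}; box has {1,3,6} → only 5 remains.
(2,4) = 3: row 2 has {1,4,5,6}; col 4 has {1,2,4,5,6}; box has {1,2,4,5,6} → only 3 remains.
(3,1) = 1: row 3 has {2,3,4,5,6}; col 1 has {3}; box has {2,3,4,5} → only 1 remains.
(4,1) = 6: row 4 has {1,2,3,4,5}; col 1 has {1,3}; box has {1,2,3,4,5} → only 6 remains.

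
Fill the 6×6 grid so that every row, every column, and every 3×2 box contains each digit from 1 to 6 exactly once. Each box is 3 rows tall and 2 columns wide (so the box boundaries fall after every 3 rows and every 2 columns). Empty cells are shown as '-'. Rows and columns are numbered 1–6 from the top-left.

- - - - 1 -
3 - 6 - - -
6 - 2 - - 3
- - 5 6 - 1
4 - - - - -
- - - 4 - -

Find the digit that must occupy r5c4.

r4c1 = 2: row 4 has {1,5,6}; col 1 has {3,4,6}; box has {4} → only 2 remains.
r4c2 = 3: row 4 has {1,2,5,6}; col 2 has {}; box has {2,4} → only 3 remains.
r4c5 = 4: row 4 has {1,2,3,5,6}; col 5 has {1}; box has {1} → only 4 remains.
r1c1 = 5: row 1 has {1}; col 1 has {2,3,4,6}; box has {3,6} → only 5 remains.
r1c4 = 3: row 1 has {1,5}; col 4 has {4,6}; box has {2,6} → only 3 remains.
r3c5 = 5: row 3 has {2,3,6}; col 5 has {1,4}; box has {1,3} → only 5 remains.
r6c1 = 1: row 6 has {4}; col 1 has {2,3,4,5,6}; box has {2,3,4} → only 1 remains.
r6c3 = 3: row 6 has {1,4}; col 3 has {2,5,6}; box has {4,5,6} → only 3 remains.
r1c3 = 4: row 1 has {1,3,5}; col 3 has {2,3,5,6}; box has {2,3,6} → only 4 remains.
r2c5 = 2: row 2 has {3,6}; col 5 has {1,4,5}; box has {1,3,5} → only 2 remains.
r2c6 = 4: row 2 has {2,3,6}; col 6 has {1,3}; box has {1,2,3,5} → only 4 remains.
r3c4 = 1: row 3 has {2,3,5,6}; col 4 has {3,4,6}; box has {2,3,4,6} → only 1 remains.
r5c3 = 1: row 5 has {4}; col 3 has {2,3,4,5,6}; box has {3,4,5,6} → only 1 remains.
r5c4 = 2: row 5 has {1,4}; col 4 has {1,3,4,6}; box has {1,3,4,5,6} → only 2 remains.

2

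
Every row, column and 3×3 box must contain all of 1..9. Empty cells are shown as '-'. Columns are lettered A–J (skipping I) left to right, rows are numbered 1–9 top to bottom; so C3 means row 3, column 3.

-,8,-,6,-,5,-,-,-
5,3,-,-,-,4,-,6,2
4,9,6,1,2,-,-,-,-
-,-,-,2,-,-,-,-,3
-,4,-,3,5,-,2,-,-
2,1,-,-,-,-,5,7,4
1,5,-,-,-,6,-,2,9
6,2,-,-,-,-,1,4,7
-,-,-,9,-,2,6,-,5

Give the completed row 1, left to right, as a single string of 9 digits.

A1 = 7: row 1 has {5,6,8}; col 1 has {1,2,4,5,6}; box has {3,4,5,6,8,9} → only 7 remains.
J1 = 1: row 1 has {5,6,7,8}; col 9 has {2,3,4,5,7,9}; box has {2,6} → only 1 remains.
C2 = 1: row 2 has {2,3,4,5,6}; col 3 has {6}; box has {3,4,5,6,7,8,9} → only 1 remains.
J3 = 8: row 3 has {1,2,4,6,9}; col 9 has {1,2,3,4,5,7,9}; box has {1,2,6} → only 8 remains.
J5 = 6: row 5 has {2,3,4,5}; col 9 has {1,2,3,4,5,7,8,9}; box has {2,3,4,5,7} → only 6 remains.
D6 = 8: row 6 has {1,2,4,5,7}; col 4 has {1,2,3,6,9}; box has {2,3,5} → only 8 remains.
F6 = 9: row 6 has {1,2,4,5,7,8}; col 6 has {2,4,5,6}; box has {2,3,5,8} → only 9 remains.
D8 = 5: row 8 has {1,2,4,6,7}; col 4 has {1,2,3,6,8,9}; box has {2,6,9} → only 5 remains.
B9 = 7: row 9 has {2,5,6,9}; col 2 has {1,2,3,4,5,8,9}; box has {1,2,5,6} → only 7 remains.
C1 = 2: row 1 has {1,5,6,7,8}; col 3 has {1,6}; box has {1,3,4,5,6,7,8,9} → only 2 remains.
D2 = 7: row 2 has {1,2,3,4,5,6}; col 4 has {1,2,3,5,6,8,9}; box has {1,2,4,5,6} → only 7 remains.
G2 = 9: row 2 has {1,2,3,4,5,6,7}; col 7 has {1,2,5,6}; box has {1,2,6,8} → only 9 remains.
F3 = 3: row 3 has {1,2,4,6,8,9}; col 6 has {2,4,5,6,9}; box has {1,2,4,5,6,7} → only 3 remains.
G3 = 7: row 3 has {1,2,3,4,6,8,9}; col 7 has {1,2,5,6,9}; box has {1,2,6,8,9} → only 7 remains.
H3 = 5: row 3 has {1,2,3,4,6,7,8,9}; col 8 has {2,4,6,7}; box has {1,2,6,7,8,9} → only 5 remains.
B4 = 6: row 4 has {2,3}; col 2 has {1,2,3,4,5,7,8,9}; box has {1,2,4} → only 6 remains.
G4 = 8: row 4 has {2,3,6}; col 7 has {1,2,5,6,7,9}; box has {2,3,4,5,6,7} → only 8 remains.
C6 = 3: row 6 has {1,2,4,5,7,8,9}; col 3 has {1,2,6}; box has {1,2,4,6} → only 3 remains.
E6 = 6: row 6 has {1,2,3,4,5,7,8,9}; col 5 has {2,5}; box has {2,3,5,8,9} → only 6 remains.
D7 = 4: row 7 has {1,2,5,6,9}; col 4 has {1,2,3,5,6,7,8,9}; box has {2,5,6,9} → only 4 remains.
G7 = 3: row 7 has {1,2,4,5,6,9}; col 7 has {1,2,5,6,7,8,9}; box has {1,2,4,5,6,7,9} → only 3 remains.
F8 = 8: row 8 has {1,2,4,5,6,7}; col 6 has {2,3,4,5,6,9}; box has {2,4,5,6,9} → only 8 remains.
H9 = 8: row 9 has {2,5,6,7,9}; col 8 has {2,4,5,6,7}; box has {1,2,3,4,5,6,7,9} → only 8 remains.
E1 = 9: row 1 has {1,2,5,6,7,8}; col 5 has {2,5,6}; box has {1,2,3,4,5,6,7} → only 9 remains.
G1 = 4: row 1 has {1,2,5,6,7,8,9}; col 7 has {1,2,3,5,6,7,8,9}; box has {1,2,5,6,7,8,9} → only 4 remains.
H1 = 3: row 1 has {1,2,4,5,6,7,8,9}; col 8 has {2,4,5,6,7,8}; box has {1,2,4,5,6,7,8,9} → only 3 remains.

782695431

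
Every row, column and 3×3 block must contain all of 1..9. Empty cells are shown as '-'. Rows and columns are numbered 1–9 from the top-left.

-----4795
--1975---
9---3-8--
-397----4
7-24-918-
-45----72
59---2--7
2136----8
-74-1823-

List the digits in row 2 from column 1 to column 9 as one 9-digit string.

481975326

r5c2 = 6 (sole candidate).
r5c5 = 5 (sole candidate).
r5c9 = 3 (sole candidate).
r7c4 = 3 (sole candidate).
r7c5 = 4 (sole candidate).
r7c7 = 6 (sole candidate).
r7c8 = 1 (sole candidate).
r8c5 = 9 (sole candidate).
r8c6 = 7 (sole candidate).
r9c1 = 6 (sole candidate).
r9c4 = 5 (sole candidate).
r9c9 = 9 (sole candidate).
r2c9 = 6: row 2 has {1,5,7,9}; col 9 has {2,3,4,5,7,8,9}; box has {5,7,8,9} → only 6 remains.
r3c9 = 1 (sole candidate).
r4c7 = 5 (sole candidate).
r4c8 = 6 (sole candidate).
r6c7 = 9 (sole candidate).
r7c3 = 8 (sole candidate).
r8c7 = 4 (sole candidate).
r8c8 = 5 (sole candidate).
r1c3 = 6 (sole candidate).
r2c7 = 3: row 2 has {1,5,6,7,9}; col 7 has {1,2,4,5,6,7,8,9}; box has {1,5,6,7,8,9} → only 3 remains.
r3c3 = 7 (sole candidate).
r3c4 = 2 (sole candidate).
r3c6 = 6 (sole candidate).
r3c8 = 4 (sole candidate).
r4c6 = 1 (sole candidate).
r6c4 = 8 (sole candidate).
r6c5 = 6 (sole candidate).
r6c6 = 3 (sole candidate).
r1c4 = 1 (sole candidate).
r1c5 = 8 (sole candidate).
r2c8 = 2: row 2 has {1,3,5,6,7,9}; col 8 has {1,3,4,5,6,7,8,9}; box has {1,3,4,5,6,7,8,9} → only 2 remains.
r3c2 = 5 (sole candidate).
r4c1 = 8 (sole candidate).
r4c5 = 2 (sole candidate).
r6c1 = 1 (sole candidate).
r1c1 = 3 (sole candidate).
r1c2 = 2 (sole candidate).
r2c1 = 4: row 2 has {1,2,3,5,6,7,9}; col 1 has {1,2,3,5,6,7,8,9}; box has {1,2,3,5,6,7,9} → only 4 remains.
r2c2 = 8: row 2 has {1,2,3,4,5,6,7,9}; col 2 has {1,2,3,4,5,6,7,9}; box has {1,2,3,4,5,6,7,9} → only 8 remains.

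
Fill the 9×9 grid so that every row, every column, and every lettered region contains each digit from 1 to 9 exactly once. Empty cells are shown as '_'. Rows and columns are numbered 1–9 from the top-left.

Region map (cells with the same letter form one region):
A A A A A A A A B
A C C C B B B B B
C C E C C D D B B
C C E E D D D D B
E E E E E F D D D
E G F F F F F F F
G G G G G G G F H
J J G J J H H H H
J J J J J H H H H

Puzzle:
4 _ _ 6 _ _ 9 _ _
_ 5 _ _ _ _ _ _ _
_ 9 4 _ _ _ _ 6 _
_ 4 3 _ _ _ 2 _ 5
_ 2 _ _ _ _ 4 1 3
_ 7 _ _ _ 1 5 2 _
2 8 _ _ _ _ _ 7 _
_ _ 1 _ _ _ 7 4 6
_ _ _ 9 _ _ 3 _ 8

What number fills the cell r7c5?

r3c7 = 8: row 3 has {4,6,9}; col 7 has {2,3,4,5,7,9}; region has {1,2,3,4} → only 8 remains.
r4c8 = 9: row 4 has {2,3,4,5}; col 8 has {1,2,4,6,7}; region has {1,2,3,4,8} → only 9 remains.
r7c7 = 6: row 7 has {2,7,8}; col 7 has {2,3,4,5,7,8,9}; region has {1,2,7,8} → only 6 remains.
r8c2 = 3: row 8 has {1,4,6,7}; col 2 has {2,4,5,7,8,9}; region has {9} → only 3 remains.
r9c8 = 5: row 9 has {3,8,9}; col 8 has {1,2,4,6,7,9}; region has {3,4,6,7,8} → only 5 remains.
r1c2 = 1: row 1 has {4,6,9}; col 2 has {2,3,4,5,7,8,9}; region has {4,6,9} → only 1 remains.
r2c7 = 1: row 2 has {5}; col 7 has {2,3,4,5,6,7,8,9}; region has {5,6} → only 1 remains.
r9c2 = 6: row 9 has {3,5,8,9}; col 2 has {1,2,3,4,5,7,8,9}; region has {3,9} → only 6 remains.
r9c6 = 2: row 9 has {3,5,6,8,9}; col 6 has {1}; region has {3,4,5,6,7,8} → only 2 remains.
r8c6 = 9: row 8 has {1,3,4,6,7}; col 6 has {1,2}; region has {2,3,4,5,6,7,8} → only 9 remains.
r9c3 = 7: row 9 has {2,3,5,6,8,9}; col 3 has {1,3,4}; region has {3,6,9} → only 7 remains.
r7c9 = 1: row 7 has {2,6,7,8}; col 9 has {3,5,6,8}; region has {2,3,4,5,6,7,8,9} → only 1 remains.
r9c1 = 1: row 9 has {2,3,5,6,7,8,9}; col 1 has {2,4}; region has {3,6,7,9} → only 1 remains.
r9c5 = 4: row 9 has {1,2,3,5,6,7,8,9}; col 5 has {}; region has {1,3,6,7,9} → only 4 remains.
r2c3 = 6: in row 2, 6 can only go here (every other open cell in that row sees a 6).
r3c6 = 5: in row 3, 5 can only go here (every other open cell in that row sees a 5).
r4c4 = 1: in row 4, 1 can only go here (every other open cell in that row sees a 1).
r3c5 = 1: in row 3, 1 can only go here (every other open cell in that row sees a 1).
r4c1 = 8: in row 4, 8 can only go here (every other open cell in that row sees an 8).
r8c1 = 5: row 8 has {1,3,4,6,7,9}; col 1 has {1,2,4,8}; region has {1,3,4,6,7,9} → only 5 remains.
r1c3 = 2: in column 3, 2 can only go here (every other open cell in that column sees a 2).
r1c9 = 7: row 1 has {1,2,4,6,9}; col 9 has {1,3,5,6,8}; region has {1,5,6} → only 7 remains.
r3c9 = 2: row 3 has {1,4,5,6,8,9}; col 9 has {1,3,5,6,7,8}; region has {1,5,6,7} → only 2 remains.
r1c5 = 5: in row 1, 5 can only go here (every other open cell in that row sees a 5).
r2c4 = 2: in row 2, 2 can only go here (every other open cell in that row sees a 2).
r8c4 = 8: row 8 has {1,3,4,5,6,7,9}; col 4 has {1,2,6,9}; region has {1,3,4,5,6,7,9} → only 8 remains.
r8c5 = 2: row 8 has {1,3,4,5,6,7,8,9}; col 5 has {1,4,5}; region has {1,3,4,5,6,7,8,9} → only 2 remains.
r2c1 = 7: in row 2, 7 can only go here (every other open cell in that row sees a 7).
r3c1 = 3: row 3 has {1,2,4,5,6,8,9}; col 1 has {1,2,4,5,7,8}; region has {1,2,4,5,6,8,9} → only 3 remains.
r3c4 = 7: row 3 has {1,2,3,4,5,6,8,9}; col 4 has {1,2,6,8,9}; region has {1,2,3,4,5,6,8,9} → only 7 remains.
r5c4 = 5: row 5 has {1,2,3,4}; col 4 has {1,2,6,7,8,9}; region has {1,2,3,4} → only 5 remains.
r5c5 = 7: in row 5, 7 can only go here (every other open cell in that row sees a 7).
r4c5 = 6: row 4 has {1,2,3,4,5,8,9}; col 5 has {1,2,4,5,7}; region has {1,2,3,4,5,8,9} → only 6 remains.
r4c6 = 7: row 4 has {1,2,3,4,5,6,8,9}; col 6 has {1,2,5,9}; region has {1,2,3,4,5,6,8,9} → only 7 remains.
r6c1 = 6: in row 6, 6 can only go here (every other open cell in that row sees a 6).
r5c1 = 9: row 5 has {1,2,3,4,5,7}; col 1 has {1,2,3,4,5,6,7,8}; region has {1,2,3,4,5,6,7} → only 9 remains.
r5c3 = 8: row 5 has {1,2,3,4,5,7,9}; col 3 has {1,2,3,4,6,7}; region has {1,2,3,4,5,6,7,9} → only 8 remains.
r5c6 = 6: row 5 has {1,2,3,4,5,7,8,9}; col 6 has {1,2,5,7,9}; region has {1,2,5,7} → only 6 remains.
r6c3 = 9: row 6 has {1,2,5,6,7}; col 3 has {1,2,3,4,6,7,8}; region has {1,2,5,6,7} → only 9 remains.
r6c9 = 4: row 6 has {1,2,5,6,7,9}; col 9 has {1,2,3,5,6,7,8}; region has {1,2,5,6,7,9} → only 4 remains.
r7c3 = 5: row 7 has {1,2,6,7,8}; col 3 has {1,2,3,4,6,7,8,9}; region has {1,2,6,7,8} → only 5 remains.
r2c9 = 9: row 2 has {1,2,5,6,7}; col 9 has {1,2,3,4,5,6,7,8}; region has {1,2,5,6,7} → only 9 remains.
r6c4 = 3: row 6 has {1,2,4,5,6,7,9}; col 4 has {1,2,5,6,7,8,9}; region has {1,2,4,5,6,7,9} → only 3 remains.
r6c5 = 8: row 6 has {1,2,3,4,5,6,7,9}; col 5 has {1,2,4,5,6,7}; region has {1,2,3,4,5,6,7,9} → only 8 remains.
r7c4 = 4: row 7 has {1,2,5,6,7,8}; col 4 has {1,2,3,5,6,7,8,9}; region has {1,2,5,6,7,8} → only 4 remains.
r7c6 = 3: row 7 has {1,2,4,5,6,7,8}; col 6 has {1,2,5,6,7,9}; region has {1,2,4,5,6,7,8} → only 3 remains.
r1c6 = 8: row 1 has {1,2,4,5,6,7,9}; col 6 has {1,2,3,5,6,7,9}; region has {1,2,4,5,6,7,9} → only 8 remains.
r1c8 = 3: row 1 has {1,2,4,5,6,7,8,9}; col 8 has {1,2,4,5,6,7,9}; region has {1,2,4,5,6,7,8,9} → only 3 remains.
r2c5 = 3: row 2 has {1,2,5,6,7,9}; col 5 has {1,2,4,5,6,7,8}; region has {1,2,5,6,7,9} → only 3 remains.
r2c6 = 4: row 2 has {1,2,3,5,6,7,9}; col 6 has {1,2,3,5,6,7,8,9}; region has {1,2,3,5,6,7,9} → only 4 remains.
r2c8 = 8: row 2 has {1,2,3,4,5,6,7,9}; col 8 has {1,2,3,4,5,6,7,9}; region has {1,2,3,4,5,6,7,9} → only 8 remains.
r7c5 = 9: row 7 has {1,2,3,4,5,6,7,8}; col 5 has {1,2,3,4,5,6,7,8}; region has {1,2,3,4,5,6,7,8} → only 9 remains.

9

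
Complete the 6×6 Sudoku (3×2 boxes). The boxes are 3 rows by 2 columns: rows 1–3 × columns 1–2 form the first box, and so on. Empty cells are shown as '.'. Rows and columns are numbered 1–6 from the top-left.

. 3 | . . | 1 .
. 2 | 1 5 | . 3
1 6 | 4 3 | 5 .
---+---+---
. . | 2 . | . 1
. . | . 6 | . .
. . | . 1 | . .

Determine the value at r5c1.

2

r1c3 = 6 (sole candidate).
r1c4 = 2 (sole candidate).
r1c6 = 4 (sole candidate).
r2c1 = 4 (sole candidate).
r2c5 = 6 (sole candidate).
r3c6 = 2 (sole candidate).
r4c4 = 4 (sole candidate).
r4c5 = 3 (sole candidate).
r5c6 = 5 (sole candidate).
r6c6 = 6 (sole candidate).
r1c1 = 5 (sole candidate).
r4c1 = 6 (sole candidate).
r4c2 = 5 (sole candidate).
r5c3 = 3 (sole candidate).
r6c2 = 4 (sole candidate).
r6c3 = 5 (sole candidate).
r6c5 = 2 (sole candidate).
r5c1 = 2: row 5 has {3,5,6}; col 1 has {1,4,5,6}; box has {4,5,6} → only 2 remains.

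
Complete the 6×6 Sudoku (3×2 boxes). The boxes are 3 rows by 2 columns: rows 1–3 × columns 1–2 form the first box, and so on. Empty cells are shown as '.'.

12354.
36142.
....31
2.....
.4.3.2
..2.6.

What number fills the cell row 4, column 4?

6

row 1, column 6 = 6 (sole candidate).
row 2, column 6 = 5 (sole candidate).
row 3, column 2 = 5 (sole candidate).
row 3, column 3 = 6 (sole candidate).
row 3, column 4 = 2 (sole candidate).
row 5, column 3 = 5 (sole candidate).
row 5, column 5 = 1 (sole candidate).
row 6, column 1 = 5 (sole candidate).
row 6, column 4 = 1 (sole candidate).
row 3, column 1 = 4 (sole candidate).
row 4, column 3 = 4 (sole candidate).
row 4, column 4 = 6: row 4 has {2,4}; col 4 has {1,2,3,4,5}; box has {1,2,3,4,5} → only 6 remains.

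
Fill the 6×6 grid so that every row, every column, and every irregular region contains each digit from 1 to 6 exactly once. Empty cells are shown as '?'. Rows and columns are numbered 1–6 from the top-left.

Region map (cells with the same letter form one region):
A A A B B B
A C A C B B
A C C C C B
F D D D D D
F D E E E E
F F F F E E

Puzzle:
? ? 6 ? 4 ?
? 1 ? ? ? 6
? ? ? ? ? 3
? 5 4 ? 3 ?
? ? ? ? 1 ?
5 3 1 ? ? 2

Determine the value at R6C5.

6

R1C2 = 2 (sole candidate).
R4C6 = 1 (sole candidate).
R5C2 = 6 (sole candidate).
R6C5 = 6: row 6 has {1,2,3,5}; col 5 has {1,3,4}; region has {1,2} → only 6 remains.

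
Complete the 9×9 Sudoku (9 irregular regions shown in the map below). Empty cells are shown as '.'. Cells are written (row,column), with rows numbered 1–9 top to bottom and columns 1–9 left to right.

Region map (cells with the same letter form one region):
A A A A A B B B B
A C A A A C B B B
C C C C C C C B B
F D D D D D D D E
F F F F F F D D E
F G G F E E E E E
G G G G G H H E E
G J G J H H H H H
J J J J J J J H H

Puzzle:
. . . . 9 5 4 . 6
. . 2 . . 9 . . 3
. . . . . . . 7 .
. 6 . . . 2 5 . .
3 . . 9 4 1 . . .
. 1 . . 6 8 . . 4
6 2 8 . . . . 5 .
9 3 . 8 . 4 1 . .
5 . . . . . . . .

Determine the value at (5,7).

7

(2,7) = 8 (sole candidate).
(2,8) = 1 (sole candidate).
(5,7) = 7: row 5 has {1,3,4,9}; col 7 has {1,4,5,8}; region has {2,5,6} → only 7 remains.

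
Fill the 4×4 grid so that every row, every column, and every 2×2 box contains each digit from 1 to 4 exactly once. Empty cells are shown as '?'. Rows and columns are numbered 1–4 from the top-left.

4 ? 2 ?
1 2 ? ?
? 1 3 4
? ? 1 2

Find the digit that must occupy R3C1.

2

R1C2 = 3: row 1 has {2,4}; col 2 has {1,2}; box has {1,2,4} → only 3 remains.
R1C4 = 1: row 1 has {2,3,4}; col 4 has {2,4}; box has {2} → only 1 remains.
R2C3 = 4: row 2 has {1,2}; col 3 has {1,2,3}; box has {1,2} → only 4 remains.
R2C4 = 3: row 2 has {1,2,4}; col 4 has {1,2,4}; box has {1,2,4} → only 3 remains.
R3C1 = 2: row 3 has {1,3,4}; col 1 has {1,4}; box has {1} → only 2 remains.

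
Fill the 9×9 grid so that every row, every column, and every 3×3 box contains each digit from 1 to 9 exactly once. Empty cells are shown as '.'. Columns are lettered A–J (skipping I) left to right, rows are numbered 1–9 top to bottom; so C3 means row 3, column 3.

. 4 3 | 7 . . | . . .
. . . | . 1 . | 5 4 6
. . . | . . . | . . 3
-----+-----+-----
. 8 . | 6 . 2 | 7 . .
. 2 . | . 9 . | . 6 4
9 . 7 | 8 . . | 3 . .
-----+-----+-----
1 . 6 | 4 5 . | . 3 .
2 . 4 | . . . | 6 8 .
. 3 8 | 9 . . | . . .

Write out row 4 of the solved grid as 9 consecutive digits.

481632795

E6 = 4 (sole candidate).
E4 = 3: row 4 has {2,6,7,8}; col 5 has {1,4,5,9}; box has {2,4,6,8,9} → only 3 remains.
E8 = 7 (sole candidate).
F7 = 8 (sole candidate).
A2 = 8 (hidden single in row 2).
B2 = 7 (hidden single in row 2).
B7 = 9 (sole candidate).
G7 = 2 (sole candidate).
J7 = 7 (sole candidate).
B8 = 5 (sole candidate).
A9 = 7 (sole candidate).
F3 = 4 (hidden single in row 3).
H3 = 7 (hidden single in row 3).
A4 = 4: in row 4, 4 can only go here (every other open cell in that row sees a 4).
A5 = 3 (hidden single in row 5).
F5 = 7 (hidden single in row 5).
G5 = 8 (hidden single in row 5).
E3 = 8 (hidden single in row 3).
J1 = 8 (hidden single in row 1).
B6 = 6 (hidden single in row 6).
B3 = 1 (sole candidate).
G3 = 9 (sole candidate).
G1 = 1 (sole candidate).
H1 = 2 (sole candidate).
G9 = 4 (sole candidate).
E1 = 6 (sole candidate).
E9 = 2 (sole candidate).
A1 = 5 (sole candidate).
F1 = 9 (sole candidate).
F2 = 3 (sole candidate).
A3 = 6 (sole candidate).
C3 = 2 (sole candidate).
D3 = 5 (sole candidate).
D5 = 1 (sole candidate).
F6 = 5 (sole candidate).
H6 = 1 (sole candidate).
J6 = 2 (sole candidate).
D8 = 3 (sole candidate).
F8 = 1 (sole candidate).
J8 = 9 (sole candidate).
F9 = 6 (sole candidate).
H9 = 5 (sole candidate).
J9 = 1 (sole candidate).
C2 = 9 (sole candidate).
D2 = 2 (sole candidate).
H4 = 9: row 4 has {2,3,4,6,7,8}; col 8 has {1,2,3,4,5,6,7,8}; box has {1,2,3,4,6,7,8} → only 9 remains.
J4 = 5: row 4 has {2,3,4,6,7,8,9}; col 9 has {1,2,3,4,6,7,8,9}; box has {1,2,3,4,6,7,8,9} → only 5 remains.
C5 = 5 (sole candidate).
C4 = 1: row 4 has {2,3,4,5,6,7,8,9}; col 3 has {2,3,4,5,6,7,8,9}; box has {2,3,4,5,6,7,8,9} → only 1 remains.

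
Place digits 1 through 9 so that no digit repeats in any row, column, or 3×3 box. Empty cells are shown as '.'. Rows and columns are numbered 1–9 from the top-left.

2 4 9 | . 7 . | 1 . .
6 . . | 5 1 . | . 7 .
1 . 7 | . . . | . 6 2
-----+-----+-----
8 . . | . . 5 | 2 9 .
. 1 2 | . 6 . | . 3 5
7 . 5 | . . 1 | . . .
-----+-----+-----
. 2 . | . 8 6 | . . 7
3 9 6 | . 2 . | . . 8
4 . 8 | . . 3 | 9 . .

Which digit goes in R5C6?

4

R1C6 = 8: row 1 has {1,2,4,7,9}; col 6 has {1,3,5,6}; box has {1,5,7} → only 8 remains.
R1C8 = 5: row 1 has {1,2,4,7,8,9}; col 8 has {3,6,7,9}; box has {1,2,6,7} → only 5 remains.
R1C9 = 3: row 1 has {1,2,4,5,7,8,9}; col 9 has {2,5,7,8}; box has {1,2,5,6,7} → only 3 remains.
R2C3 = 3: row 2 has {1,5,6,7}; col 3 has {2,5,6,7,8,9}; box has {1,2,4,6,7,9} → only 3 remains.
R4C3 = 4: row 4 has {2,5,8,9}; col 3 has {2,3,5,6,7,8,9}; box has {1,2,5,7,8} → only 4 remains.
R4C5 = 3: row 4 has {2,4,5,8,9}; col 5 has {1,2,6,7,8}; box has {1,5,6} → only 3 remains.
R5C1 = 9: row 5 has {1,2,3,5,6}; col 1 has {1,2,3,4,6,7,8}; box has {1,2,4,5,7,8} → only 9 remains.
R7C1 = 5: row 7 has {2,6,7,8}; col 1 has {1,2,3,4,6,7,8,9}; box has {2,3,4,6,8,9} → only 5 remains.
R7C3 = 1: row 7 has {2,5,6,7,8}; col 3 has {2,3,4,5,6,7,8,9}; box has {2,3,4,5,6,8,9} → only 1 remains.
R7C8 = 4: row 7 has {1,2,5,6,7,8}; col 8 has {3,5,6,7,9}; box has {7,8,9} → only 4 remains.
R8C7 = 5: row 8 has {2,3,6,8,9}; col 7 has {1,2,9}; box has {4,7,8,9} → only 5 remains.
R8C8 = 1: row 8 has {2,3,5,6,8,9}; col 8 has {3,4,5,6,7,9}; box has {4,5,7,8,9} → only 1 remains.
R9C2 = 7: row 9 has {3,4,8,9}; col 2 has {1,2,4,9}; box has {1,2,3,4,5,6,8,9} → only 7 remains.
R9C4 = 1: row 9 has {3,4,7,8,9}; col 4 has {5}; box has {2,3,6,8} → only 1 remains.
R9C5 = 5: row 9 has {1,3,4,7,8,9}; col 5 has {1,2,3,6,7,8}; box has {1,2,3,6,8} → only 5 remains.
R9C8 = 2: row 9 has {1,3,4,5,7,8,9}; col 8 has {1,3,4,5,6,7,9}; box has {1,4,5,7,8,9} → only 2 remains.
R9C9 = 6: row 9 has {1,2,3,4,5,7,8,9}; col 9 has {2,3,5,7,8}; box has {1,2,4,5,7,8,9} → only 6 remains.
R1C4 = 6: row 1 has {1,2,3,4,5,7,8,9}; col 4 has {1,5}; box has {1,5,7,8} → only 6 remains.
R2C2 = 8: row 2 has {1,3,5,6,7}; col 2 has {1,2,4,7,9}; box has {1,2,3,4,6,7,9} → only 8 remains.
R2C7 = 4: row 2 has {1,3,5,6,7,8}; col 7 has {1,2,5,9}; box has {1,2,3,5,6,7} → only 4 remains.
R2C9 = 9: row 2 has {1,3,4,5,6,7,8}; col 9 has {2,3,5,6,7,8}; box has {1,2,3,4,5,6,7} → only 9 remains.
R3C2 = 5: row 3 has {1,2,6,7}; col 2 has {1,2,4,7,8,9}; box has {1,2,3,4,6,7,8,9} → only 5 remains.
R3C7 = 8: row 3 has {1,2,5,6,7}; col 7 has {1,2,4,5,9}; box has {1,2,3,4,5,6,7,9} → only 8 remains.
R4C2 = 6: row 4 has {2,3,4,5,8,9}; col 2 has {1,2,4,5,7,8,9}; box has {1,2,4,5,7,8,9} → only 6 remains.
R4C4 = 7: row 4 has {2,3,4,5,6,8,9}; col 4 has {1,5,6}; box has {1,3,5,6} → only 7 remains.
R4C9 = 1: row 4 has {2,3,4,5,6,7,8,9}; col 9 has {2,3,5,6,7,8,9}; box has {2,3,5,9} → only 1 remains.
R5C6 = 4: row 5 has {1,2,3,5,6,9}; col 6 has {1,3,5,6,8}; box has {1,3,5,6,7} → only 4 remains.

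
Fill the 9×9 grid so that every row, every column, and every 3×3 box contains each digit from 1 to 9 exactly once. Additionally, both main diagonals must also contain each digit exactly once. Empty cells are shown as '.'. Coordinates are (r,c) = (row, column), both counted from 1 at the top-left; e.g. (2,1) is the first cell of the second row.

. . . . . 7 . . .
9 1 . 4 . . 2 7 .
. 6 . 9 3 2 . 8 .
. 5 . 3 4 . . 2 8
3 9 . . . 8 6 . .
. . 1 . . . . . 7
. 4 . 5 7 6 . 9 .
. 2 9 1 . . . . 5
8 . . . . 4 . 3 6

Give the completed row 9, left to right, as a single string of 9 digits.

875294136

(2,6) = 5: row 2 has {1,2,4,7,9}; col 6 has {2,4,6,7,8}; box has {2,3,4,7,9} → only 5 remains.
(2,9) = 3: row 2 has {1,2,4,5,7,9}; col 9 has {5,6,7,8}; box has {2,7,8} → only 3 remains.
(5,5) = 5: row 5 has {3,6,8,9}; col 5 has {3,4,7}; box has {3,4,8}; main diagonal has {1,3,6}; anti-diagonal has {2,7,8} → only 5 remains.
(6,2) = 8: row 6 has {1,7}; col 2 has {1,2,4,5,6,9}; box has {1,3,5,9} → only 8 remains.
(6,4) = 6: row 6 has {1,7,8}; col 4 has {1,3,4,5,9}; box has {3,4,5,8}; anti-diagonal has {2,5,7,8} → only 6 remains.
(6,6) = 9: row 6 has {1,6,7,8}; col 6 has {2,4,5,6,7,8}; box has {3,4,5,6,8}; main diagonal has {1,3,5,6} → only 9 remains.
(7,1) = 1: row 7 has {4,5,6,7,9}; col 1 has {3,8,9}; box has {2,4,8,9} → only 1 remains.
(7,3) = 3: row 7 has {1,4,5,6,7,9}; col 3 has {1,9}; box has {1,2,4,8,9}; anti-diagonal has {2,5,6,7,8} → only 3 remains.
(7,7) = 8: row 7 has {1,3,4,5,6,7,9}; col 7 has {2,6}; box has {3,5,6,9}; main diagonal has {1,3,5,6,9} → only 8 remains.
(7,9) = 2: row 7 has {1,3,4,5,6,7,8,9}; col 9 has {3,5,6,7,8}; box has {3,5,6,8,9} → only 2 remains.
(8,5) = 8: row 8 has {1,2,5,9}; col 5 has {3,4,5,7}; box has {1,4,5,6,7} → only 8 remains.
(8,6) = 3: row 8 has {1,2,5,8,9}; col 6 has {2,4,5,6,7,8,9}; box has {1,4,5,6,7,8} → only 3 remains.
(8,8) = 4: row 8 has {1,2,3,5,8,9}; col 8 has {2,3,7,8,9}; box has {2,3,5,6,8,9}; main diagonal has {1,3,5,6,8,9} → only 4 remains.
(9,2) = 7: row 9 has {3,4,6,8}; col 2 has {1,2,4,5,6,8,9}; box has {1,2,3,4,8,9} → only 7 remains.
(9,3) = 5: row 9 has {3,4,6,7,8}; col 3 has {1,3,9}; box has {1,2,3,4,7,8,9} → only 5 remains.
(9,4) = 2: row 9 has {3,4,5,6,7,8}; col 4 has {1,3,4,5,6,9}; box has {1,3,4,5,6,7,8} → only 2 remains.
(9,5) = 9: row 9 has {2,3,4,5,6,7,8}; col 5 has {3,4,5,7,8}; box has {1,2,3,4,5,6,7,8} → only 9 remains.
(9,7) = 1: row 9 has {2,3,4,5,6,7,8,9}; col 7 has {2,6,8}; box has {2,3,4,5,6,8,9} → only 1 remains.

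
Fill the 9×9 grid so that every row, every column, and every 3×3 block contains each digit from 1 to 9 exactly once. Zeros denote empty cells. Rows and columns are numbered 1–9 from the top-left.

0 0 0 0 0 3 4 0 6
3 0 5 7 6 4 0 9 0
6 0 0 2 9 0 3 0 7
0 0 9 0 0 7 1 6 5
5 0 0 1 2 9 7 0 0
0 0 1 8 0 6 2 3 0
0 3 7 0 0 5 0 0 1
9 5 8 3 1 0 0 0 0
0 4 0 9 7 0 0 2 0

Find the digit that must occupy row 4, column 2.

2

row 1, column 3 = 2 (sole candidate).
row 1, column 4 = 5 (sole candidate).
row 1, column 5 = 8 (sole candidate).
row 1, column 8 = 1 (sole candidate).
row 2, column 7 = 8 (sole candidate).
row 2, column 9 = 2 (sole candidate).
row 3, column 3 = 4 (sole candidate).
row 3, column 6 = 1 (sole candidate).
row 3, column 8 = 5 (sole candidate).
row 4, column 4 = 4 (sole candidate).
row 4, column 5 = 3 (sole candidate).
row 6, column 2 = 7 (sole candidate).
row 6, column 5 = 5 (sole candidate).
row 7, column 1 = 2 (sole candidate).
row 7, column 4 = 6 (sole candidate).
row 7, column 5 = 4 (sole candidate).
row 7, column 7 = 9 (sole candidate).
row 7, column 8 = 8 (sole candidate).
row 8, column 6 = 2 (sole candidate).
row 8, column 7 = 6 (sole candidate).
row 8, column 9 = 4 (sole candidate).
row 9, column 1 = 1 (sole candidate).
row 9, column 3 = 6 (sole candidate).
row 9, column 6 = 8 (sole candidate).
row 9, column 7 = 5 (sole candidate).
row 9, column 9 = 3 (sole candidate).
row 1, column 1 = 7 (sole candidate).
row 1, column 2 = 9 (sole candidate).
row 2, column 2 = 1 (sole candidate).
row 3, column 2 = 8 (sole candidate).
row 4, column 1 = 8 (sole candidate).
row 4, column 2 = 2: row 4 has {1,3,4,5,6,7,8,9}; col 2 has {1,3,4,5,7,8,9}; box has {1,5,7,8,9} → only 2 remains.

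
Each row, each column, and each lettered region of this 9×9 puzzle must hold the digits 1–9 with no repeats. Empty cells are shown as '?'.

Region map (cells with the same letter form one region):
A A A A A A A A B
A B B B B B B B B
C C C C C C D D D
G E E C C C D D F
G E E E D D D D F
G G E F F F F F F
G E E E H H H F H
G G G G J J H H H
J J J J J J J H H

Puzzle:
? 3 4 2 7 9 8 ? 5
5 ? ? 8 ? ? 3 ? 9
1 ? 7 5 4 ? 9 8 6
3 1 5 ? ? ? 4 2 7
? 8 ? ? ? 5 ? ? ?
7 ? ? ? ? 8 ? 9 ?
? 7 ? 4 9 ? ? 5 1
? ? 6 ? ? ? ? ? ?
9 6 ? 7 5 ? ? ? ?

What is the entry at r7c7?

r1c1 = 6: row 1 has {2,3,4,5,7,8,9}; col 1 has {1,3,5,7,9}; region has {2,3,4,5,7,8,9} → only 6 remains.
r1c8 = 1: row 1 has {2,3,4,5,6,7,8,9}; col 8 has {2,5,8,9}; region has {2,3,4,5,6,7,8,9} → only 1 remains.
r3c2 = 2: row 3 has {1,4,5,6,7,8,9}; col 2 has {1,3,6,7,8}; region has {1,4,5,7} → only 2 remains.
r3c6 = 3: row 3 has {1,2,4,5,6,7,8,9}; col 6 has {5,8,9}; region has {1,2,4,5,7} → only 3 remains.
r4c6 = 6: row 4 has {1,2,3,4,5,7}; col 6 has {3,5,8,9}; region has {1,2,3,4,5,7} → only 6 remains.
r7c6 = 2: row 7 has {1,4,5,7,9}; col 6 has {3,5,6,8,9}; region has {1,9} → only 2 remains.
r7c7 = 6: row 7 has {1,2,4,5,7,9}; col 7 has {3,4,8,9}; region has {1,2,9} → only 6 remains.

6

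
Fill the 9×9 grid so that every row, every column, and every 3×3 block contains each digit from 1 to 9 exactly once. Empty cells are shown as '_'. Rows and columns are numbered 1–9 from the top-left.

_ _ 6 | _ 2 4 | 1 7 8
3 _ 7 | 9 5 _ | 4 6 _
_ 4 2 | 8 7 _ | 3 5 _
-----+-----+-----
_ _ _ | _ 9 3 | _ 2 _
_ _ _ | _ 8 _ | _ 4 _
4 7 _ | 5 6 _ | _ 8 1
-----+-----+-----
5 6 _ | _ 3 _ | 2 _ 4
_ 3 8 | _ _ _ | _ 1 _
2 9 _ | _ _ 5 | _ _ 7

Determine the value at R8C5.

4

R1C1 = 9 (sole candidate).
R1C2 = 5 (sole candidate).
R1C4 = 3 (sole candidate).
R2C6 = 1 (sole candidate).
R2C9 = 2 (sole candidate).
R3C1 = 1 (sole candidate).
R3C6 = 6 (sole candidate).
R3C9 = 9 (sole candidate).
R5C1 = 6 (sole candidate).
R6C6 = 2 (sole candidate).
R6C7 = 9 (sole candidate).
R7C3 = 1 (sole candidate).
R7C4 = 7 (sole candidate).
R7C8 = 9 (sole candidate).
R8C1 = 7 (sole candidate).
R8C5 = 4: row 8 has {1,3,7,8}; col 5 has {2,3,5,6,7,8,9}; box has {3,5,7} → only 4 remains.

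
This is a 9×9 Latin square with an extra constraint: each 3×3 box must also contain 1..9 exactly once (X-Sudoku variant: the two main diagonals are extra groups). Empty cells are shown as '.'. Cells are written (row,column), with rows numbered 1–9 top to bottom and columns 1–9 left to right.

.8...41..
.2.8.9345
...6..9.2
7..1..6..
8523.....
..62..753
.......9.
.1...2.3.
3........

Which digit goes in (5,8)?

1

(5,7) = 4: row 5 has {2,3,5,8}; col 7 has {1,3,6,7,9}; box has {3,5,6,7} → only 4 remains.
(5,8) = 1: row 5 has {2,3,4,5,8}; col 8 has {3,4,5,9}; box has {3,4,5,6,7} → only 1 remains.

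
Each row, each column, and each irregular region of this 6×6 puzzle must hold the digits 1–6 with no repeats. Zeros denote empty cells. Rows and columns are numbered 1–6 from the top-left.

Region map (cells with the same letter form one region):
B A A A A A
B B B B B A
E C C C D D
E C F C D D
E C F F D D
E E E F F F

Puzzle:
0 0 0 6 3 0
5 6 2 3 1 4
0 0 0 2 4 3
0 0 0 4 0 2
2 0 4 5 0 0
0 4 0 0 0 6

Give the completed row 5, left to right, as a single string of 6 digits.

r1c1 = 4 (sole candidate).
r5c5 = 6: row 5 has {2,4,5}; col 5 has {1,3,4}; region has {2,3,4} → only 6 remains.
r5c6 = 1: row 5 has {2,4,5,6}; col 6 has {2,3,4,6}; region has {2,3,4,6} → only 1 remains.
r6c4 = 1 (sole candidate).
r6c5 = 2 (sole candidate).
r1c6 = 5 (sole candidate).
r4c3 = 3 (sole candidate).
r4c5 = 5 (sole candidate).
r5c2 = 3: row 5 has {1,2,4,5,6}; col 2 has {4,6}; region has {2,4} → only 3 remains.

234561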